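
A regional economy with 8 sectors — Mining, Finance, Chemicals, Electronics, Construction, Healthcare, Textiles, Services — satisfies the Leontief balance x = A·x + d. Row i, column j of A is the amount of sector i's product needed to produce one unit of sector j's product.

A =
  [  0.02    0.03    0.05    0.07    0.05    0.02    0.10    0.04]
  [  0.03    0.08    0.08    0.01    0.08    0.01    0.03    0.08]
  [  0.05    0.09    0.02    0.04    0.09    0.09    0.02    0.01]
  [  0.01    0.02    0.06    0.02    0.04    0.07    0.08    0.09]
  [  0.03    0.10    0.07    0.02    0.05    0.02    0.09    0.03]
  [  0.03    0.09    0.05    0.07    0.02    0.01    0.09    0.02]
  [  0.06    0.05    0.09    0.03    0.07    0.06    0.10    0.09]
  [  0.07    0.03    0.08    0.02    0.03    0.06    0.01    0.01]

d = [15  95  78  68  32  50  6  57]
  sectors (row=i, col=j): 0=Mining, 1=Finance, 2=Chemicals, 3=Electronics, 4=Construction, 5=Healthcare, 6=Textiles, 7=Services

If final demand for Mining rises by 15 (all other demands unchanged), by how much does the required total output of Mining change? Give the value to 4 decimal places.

Form M = I − A:
  [  0.98   -0.03   -0.05   -0.07   -0.05   -0.02   -0.10   -0.04]
  [ -0.03    0.92   -0.08   -0.01   -0.08   -0.01   -0.03   -0.08]
  [ -0.05   -0.09    0.98   -0.04   -0.09   -0.09   -0.02   -0.01]
  [ -0.01   -0.02   -0.06    0.98   -0.04   -0.07   -0.08   -0.09]
  [ -0.03   -0.10   -0.07   -0.02    0.95   -0.02   -0.09   -0.03]
  [ -0.03   -0.09   -0.05   -0.07   -0.02    0.99   -0.09   -0.02]
  [ -0.06   -0.05   -0.09   -0.03   -0.07   -0.06    0.90   -0.09]
  [ -0.07   -0.03   -0.08   -0.02   -0.03   -0.06   -0.01    0.99]
Leontief inverse L = M⁻¹:
  [  1.0465    0.0699    0.0927    0.0906    0.0876    0.0516    0.1435    0.0739]
  [  0.0576    1.1253    0.1220    0.0300    0.1197    0.0387    0.0663    0.1077]
  [  0.0737    0.1378    1.0638    0.0637    0.1276    0.1133    0.0667    0.0429]
  [  0.0389    0.0623    0.1021    1.0428    0.0756    0.1004    0.1203    0.1177]
  [  0.0587    0.1473    0.1158    0.0417    1.0938    0.0503    0.1328    0.0655]
  [  0.0554    0.1300    0.0929    0.0897    0.0598    1.0399    0.1311    0.0566]
  [  0.0987    0.1097    0.1488    0.0622    0.1228    0.1017    1.1585    0.1311]
  [  0.0886    0.0649    0.1089    0.0409    0.0597    0.0816    0.0436    1.0312]
Total output x = L · d:
  x_0 = 1.0465·15 + 0.0699·95 + 0.0927·78 + 0.0906·68 + 0.0876·32 + 0.0516·50 + 0.1435·6 + 0.0739·57 = 46.1926
  x_1 = 0.0576·15 + 1.1253·95 + 0.1220·78 + 0.0300·68 + 0.1197·32 + 0.0387·50 + 0.0663·6 + 0.1077·57 = 131.6336
  x_2 = 0.0737·15 + 0.1378·95 + 1.0638·78 + 0.0637·68 + 0.1276·32 + 0.1133·50 + 0.0667·6 + 0.0429·57 = 114.1020
  x_3 = 0.0389·15 + 0.0623·95 + 0.1021·78 + 1.0428·68 + 0.0756·32 + 0.1004·50 + 0.1203·6 + 0.1177·57 = 100.2445
  x_4 = 0.0587·15 + 0.1473·95 + 0.1158·78 + 0.0417·68 + 1.0938·32 + 0.0503·50 + 0.1328·6 + 0.0655·57 = 68.7890
  x_5 = 0.0554·15 + 0.1300·95 + 0.0929·78 + 0.0897·68 + 0.0598·32 + 1.0399·50 + 0.1311·6 + 0.0566·57 = 84.4567
  x_6 = 0.0987·15 + 0.1097·95 + 0.1488·78 + 0.0622·68 + 0.1228·32 + 0.1017·50 + 1.1585·6 + 0.1311·57 = 51.1712
  x_7 = 0.0886·15 + 0.0649·95 + 0.1089·78 + 0.0409·68 + 0.0597·32 + 0.0816·50 + 0.0436·6 + 1.0312·57 = 83.7963
Δx_0 = L[0,0] · Δd_0 = 1.0465 · 15 = 15.6979

15.6979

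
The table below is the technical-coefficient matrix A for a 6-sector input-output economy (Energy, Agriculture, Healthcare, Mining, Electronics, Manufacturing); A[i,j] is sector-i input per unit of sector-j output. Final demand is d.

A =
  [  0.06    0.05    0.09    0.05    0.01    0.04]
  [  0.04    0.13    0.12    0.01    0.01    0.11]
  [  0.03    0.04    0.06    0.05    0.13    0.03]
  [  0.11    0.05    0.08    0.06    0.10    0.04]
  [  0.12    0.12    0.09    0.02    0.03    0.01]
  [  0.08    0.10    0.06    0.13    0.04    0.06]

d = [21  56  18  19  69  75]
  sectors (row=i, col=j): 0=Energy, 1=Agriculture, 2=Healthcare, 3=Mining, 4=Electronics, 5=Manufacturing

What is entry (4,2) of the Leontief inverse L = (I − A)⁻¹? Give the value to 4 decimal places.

L[4,2] = 0.1450

Form M = I − A:
  [  0.94   -0.05   -0.09   -0.05   -0.01   -0.04]
  [ -0.04    0.87   -0.12   -0.01   -0.01   -0.11]
  [ -0.03   -0.04    0.94   -0.05   -0.13   -0.03]
  [ -0.11   -0.05   -0.08    0.94   -0.10   -0.04]
  [ -0.12   -0.12   -0.09   -0.02    0.97   -0.01]
  [ -0.08   -0.10   -0.06   -0.13   -0.04    0.94]
Leontief inverse L = M⁻¹:
  [  1.0910    0.0859    0.1298    0.0756    0.0400    0.0643]
  [  0.0809    1.1890    0.1779    0.0483    0.0481    0.1508]
  [  0.0727    0.0876    1.1070    0.0745    0.1599    0.0535]
  [  0.1606    0.1057    0.1397    1.0938    0.1372    0.0717]
  [  0.1564    0.1697    0.1450    0.0465    1.0603    0.0444]
  [  0.1350    0.1612    0.1261    0.1696    0.0828    1.1006]
Total output x = L · d:
  x_0 = 1.0910·21 + 0.0859·56 + 0.1298·18 + 0.0756·19 + 0.0400·69 + 0.0643·75 = 39.0737
  x_1 = 0.0809·21 + 1.1890·56 + 0.1779·18 + 0.0483·19 + 0.0481·69 + 0.1508·75 = 87.0356
  x_2 = 0.0727·21 + 0.0876·56 + 1.1070·18 + 0.0745·19 + 0.1599·69 + 0.0535·75 = 42.8233
  x_3 = 0.1606·21 + 0.1057·56 + 0.1397·18 + 1.0938·19 + 0.1372·69 + 0.0717·75 = 47.4231
  x_4 = 0.1564·21 + 0.1697·56 + 0.1450·18 + 0.0465·19 + 1.0603·69 + 0.0444·75 = 92.7750
  x_5 = 0.1350·21 + 0.1612·56 + 0.1261·18 + 0.1696·19 + 0.0828·69 + 1.1006·75 = 105.6116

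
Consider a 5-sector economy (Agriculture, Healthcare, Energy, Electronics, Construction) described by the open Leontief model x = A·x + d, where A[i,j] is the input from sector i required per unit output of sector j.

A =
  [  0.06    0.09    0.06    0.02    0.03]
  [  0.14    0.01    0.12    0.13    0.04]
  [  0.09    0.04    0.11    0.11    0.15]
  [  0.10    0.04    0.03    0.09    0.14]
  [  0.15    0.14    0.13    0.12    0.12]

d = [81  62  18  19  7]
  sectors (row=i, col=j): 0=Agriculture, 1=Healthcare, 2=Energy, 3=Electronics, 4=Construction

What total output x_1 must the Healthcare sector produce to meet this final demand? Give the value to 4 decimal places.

90.9628

Form M = I − A:
  [  0.94   -0.09   -0.06   -0.02   -0.03]
  [ -0.14    0.99   -0.12   -0.13   -0.04]
  [ -0.09   -0.04    0.89   -0.11   -0.15]
  [ -0.10   -0.04   -0.03    0.91   -0.14]
  [ -0.15   -0.14   -0.13   -0.12    0.88]
Leontief inverse L = M⁻¹:
  [  1.1092    0.1175    0.1031    0.0630    0.0707]
  [  0.2147    1.0614    0.1812    0.1937    0.1173]
  [  0.1906    0.1083    1.1936    0.1964    0.2461]
  [  0.1801    0.0967    0.0949    1.1559    0.2106]
  [  0.2759    0.2181    0.2357    0.2282    1.2322]
Total output x = L · d:
  x_0 = 1.1092·81 + 0.1175·62 + 0.1031·18 + 0.0630·19 + 0.0707·7 = 100.6796
  x_1 = 0.2147·81 + 1.0614·62 + 0.1812·18 + 0.1937·19 + 0.1173·7 = 90.9628
  x_2 = 0.1906·81 + 0.1083·62 + 1.1936·18 + 0.1964·19 + 0.2461·7 = 49.0905
  x_3 = 0.1801·81 + 0.0967·62 + 0.0949·18 + 1.1559·19 + 0.2106·7 = 45.7248
  x_4 = 0.2759·81 + 0.2181·62 + 0.2357·18 + 0.2282·19 + 1.2322·7 = 53.0744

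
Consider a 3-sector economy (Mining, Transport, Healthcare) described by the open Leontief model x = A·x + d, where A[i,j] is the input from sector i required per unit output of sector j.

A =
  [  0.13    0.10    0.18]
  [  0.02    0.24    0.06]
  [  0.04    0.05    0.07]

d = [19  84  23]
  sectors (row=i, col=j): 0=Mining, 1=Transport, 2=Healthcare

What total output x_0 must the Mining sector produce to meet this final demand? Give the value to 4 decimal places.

Form M = I − A:
  [  0.87   -0.10   -0.18]
  [ -0.02    0.76   -0.06]
  [ -0.04   -0.05    0.93]
Leontief inverse L = M⁻¹:
  [  1.1642    0.1687    0.2362]
  [  0.0347    1.3264    0.0923]
  [  0.0519    0.0786    1.0904]
Total output x = L · d:
  x_0 = 1.1642·19 + 0.1687·84 + 0.2362·23 = 41.7243
  x_1 = 0.0347·19 + 1.3264·84 + 0.0923·23 = 114.2032
  x_2 = 0.0519·19 + 0.0786·84 + 1.0904·23 = 32.6657

41.7243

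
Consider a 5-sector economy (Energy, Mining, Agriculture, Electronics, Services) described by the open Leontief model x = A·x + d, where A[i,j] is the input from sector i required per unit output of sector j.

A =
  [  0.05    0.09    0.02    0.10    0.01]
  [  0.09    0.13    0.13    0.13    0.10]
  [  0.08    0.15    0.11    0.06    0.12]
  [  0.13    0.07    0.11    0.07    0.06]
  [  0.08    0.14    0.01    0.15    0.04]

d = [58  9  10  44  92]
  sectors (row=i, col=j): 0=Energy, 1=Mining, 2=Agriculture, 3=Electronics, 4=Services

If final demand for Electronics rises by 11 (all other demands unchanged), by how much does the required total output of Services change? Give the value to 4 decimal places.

2.5086

Form M = I − A:
  [  0.95   -0.09   -0.02   -0.10   -0.01]
  [ -0.09    0.87   -0.13   -0.13   -0.10]
  [ -0.08   -0.15    0.89   -0.06   -0.12]
  [ -0.13   -0.07   -0.11    0.93   -0.06]
  [ -0.08   -0.14   -0.01   -0.15    0.96]
Leontief inverse L = M⁻¹:
  [  1.0957    0.1435    0.0645    0.1491    0.0437]
  [  0.1843    1.2534    0.2185    0.2373    0.1746]
  [  0.1631    0.2649    1.1880    0.1615    0.1879]
  [  0.1960    0.1601    0.1709    1.1478    0.1118]
  [  0.1505    0.2225    0.0763    0.2281    1.0902]
Total output x = L · d:
  x_0 = 1.0957·58 + 0.1435·9 + 0.0645·10 + 0.1491·44 + 0.0437·92 = 76.0749
  x_1 = 0.1843·58 + 1.2534·9 + 0.2185·10 + 0.2373·44 + 0.1746·92 = 50.6610
  x_2 = 0.1631·58 + 0.2649·9 + 1.1880·10 + 0.1615·44 + 0.1879·92 = 48.1161
  x_3 = 0.1960·58 + 0.1601·9 + 0.1709·10 + 1.1478·44 + 0.1118·92 = 75.3103
  x_4 = 0.1505·58 + 0.2225·9 + 0.0763·10 + 0.2281·44 + 1.0902·92 = 121.8294
Δx_4 = L[4,3] · Δd_3 = 0.2281 · 11 = 2.5086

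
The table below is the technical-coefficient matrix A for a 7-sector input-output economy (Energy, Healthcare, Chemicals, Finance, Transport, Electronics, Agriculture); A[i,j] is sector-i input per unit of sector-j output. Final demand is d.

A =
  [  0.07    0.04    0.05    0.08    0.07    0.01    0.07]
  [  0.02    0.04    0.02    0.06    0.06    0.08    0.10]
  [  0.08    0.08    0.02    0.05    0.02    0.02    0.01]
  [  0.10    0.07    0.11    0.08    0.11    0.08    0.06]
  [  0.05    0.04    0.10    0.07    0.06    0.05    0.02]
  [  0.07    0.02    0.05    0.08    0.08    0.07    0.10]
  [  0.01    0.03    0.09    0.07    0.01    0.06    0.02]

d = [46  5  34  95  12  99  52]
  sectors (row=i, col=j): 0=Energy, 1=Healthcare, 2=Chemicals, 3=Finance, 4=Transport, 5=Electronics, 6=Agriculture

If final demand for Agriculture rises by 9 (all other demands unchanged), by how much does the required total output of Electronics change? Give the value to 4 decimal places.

Form M = I − A:
  [  0.93   -0.04   -0.05   -0.08   -0.07   -0.01   -0.07]
  [ -0.02    0.96   -0.02   -0.06   -0.06   -0.08   -0.10]
  [ -0.08   -0.08    0.98   -0.05   -0.02   -0.02   -0.01]
  [ -0.10   -0.07   -0.11    0.92   -0.11   -0.08   -0.06]
  [ -0.05   -0.04   -0.10   -0.07    0.94   -0.05   -0.02]
  [ -0.07   -0.02   -0.05   -0.08   -0.08    0.93   -0.10]
  [ -0.01   -0.03   -0.09   -0.07   -0.01   -0.06    0.98]
Leontief inverse L = M⁻¹:
  [  1.1087    0.0719    0.0948    0.1261    0.1087    0.0434    0.1019]
  [  0.0554    1.0678    0.0647    0.1057    0.0974    0.1168    0.1339]
  [  0.1080    0.1023    1.0485    0.0839    0.0509    0.0450    0.0396]
  [  0.1616    0.1186    0.1743    1.1512    0.1704    0.1311    0.1128]
  [  0.0920    0.0731    0.1404    0.1153    1.0994    0.0828    0.0534]
  [  0.1168    0.0563    0.1048    0.1364    0.1265    1.1112    0.1395]
  [  0.0426    0.0555    0.1195    0.1040    0.0399    0.0864    1.0463]
Total output x = L · d:
  x_0 = 1.1087·46 + 0.0719·5 + 0.0948·34 + 0.1261·95 + 0.1087·12 + 0.0434·99 + 0.1019·52 = 77.4598
  x_1 = 0.0554·46 + 1.0678·5 + 0.0647·34 + 0.1057·95 + 0.0974·12 + 0.1168·99 + 0.1339·52 = 39.8265
  x_2 = 0.1080·46 + 0.1023·5 + 1.0485·34 + 0.0839·95 + 0.0509·12 + 0.0450·99 + 0.0396·52 = 56.2226
  x_3 = 0.1616·46 + 0.1186·5 + 0.1743·34 + 1.1512·95 + 0.1704·12 + 0.1311·99 + 0.1128·52 = 144.2020
  x_4 = 0.0920·46 + 0.0731·5 + 0.1404·34 + 0.1153·95 + 1.0994·12 + 0.0828·99 + 0.0534·52 = 44.4920
  x_5 = 0.1168·46 + 0.0563·5 + 0.1048·34 + 0.1364·95 + 0.1265·12 + 1.1112·99 + 0.1395·52 = 140.9539
  x_6 = 0.0426·46 + 0.0555·5 + 0.1195·34 + 0.1040·95 + 0.0399·12 + 0.0864·99 + 1.0463·52 = 79.6181
Δx_5 = L[5,6] · Δd_6 = 0.1395 · 9 = 1.2553

1.2553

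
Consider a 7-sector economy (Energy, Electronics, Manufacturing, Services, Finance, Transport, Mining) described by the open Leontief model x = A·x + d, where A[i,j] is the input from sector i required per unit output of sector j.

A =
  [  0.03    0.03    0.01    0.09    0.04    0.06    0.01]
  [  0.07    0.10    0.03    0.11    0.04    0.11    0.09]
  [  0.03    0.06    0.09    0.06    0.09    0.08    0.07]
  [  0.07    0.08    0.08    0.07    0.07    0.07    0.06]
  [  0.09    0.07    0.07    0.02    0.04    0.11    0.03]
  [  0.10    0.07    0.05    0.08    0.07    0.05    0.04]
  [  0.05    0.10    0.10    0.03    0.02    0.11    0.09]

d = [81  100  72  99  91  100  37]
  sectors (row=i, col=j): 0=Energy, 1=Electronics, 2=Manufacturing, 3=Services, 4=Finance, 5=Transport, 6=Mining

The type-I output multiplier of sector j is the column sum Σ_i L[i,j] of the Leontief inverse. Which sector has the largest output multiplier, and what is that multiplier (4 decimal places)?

Form M = I − A:
  [  0.97   -0.03   -0.01   -0.09   -0.04   -0.06   -0.01]
  [ -0.07    0.90   -0.03   -0.11   -0.04   -0.11   -0.09]
  [ -0.03   -0.06    0.91   -0.06   -0.09   -0.08   -0.07]
  [ -0.07   -0.08   -0.08    0.93   -0.07   -0.07   -0.06]
  [ -0.09   -0.07   -0.07   -0.02    0.96   -0.11   -0.03]
  [ -0.10   -0.07   -0.05   -0.08   -0.07    0.95   -0.04]
  [ -0.05   -0.10   -0.10   -0.03   -0.02   -0.11    0.91]
Leontief inverse L = M⁻¹:
  [  1.0643    0.0662    0.0395    0.1246    0.0679    0.0994    0.0361]
  [  0.1372    1.1767    0.0905    0.1818    0.0937    0.1940    0.1484]
  [  0.0882    0.1262    1.1469    0.1177    0.1389    0.1555    0.1208]
  [  0.1285    0.1471    0.1354    1.1326    0.1198    0.1468    0.1115]
  [  0.1398    0.1244    0.1128    0.0759    1.0828    0.1719    0.0708]
  [  0.1525    0.1290    0.0975    0.1377    0.1142    1.1185    0.0839]
  [  0.1090    0.1700    0.1569    0.0954    0.0708    0.1877    1.1459]
Total output x = L · d:
  x_0 = 1.0643·81 + 0.0662·100 + 0.0395·72 + 0.1246·99 + 0.0679·91 + 0.0994·100 + 0.0361·37 = 125.4616
  x_1 = 0.1372·81 + 1.1767·100 + 0.0905·72 + 0.1818·99 + 0.0937·91 + 0.1940·100 + 0.1484·37 = 186.7145
  x_2 = 0.0882·81 + 0.1262·100 + 1.1469·72 + 0.1177·99 + 0.1389·91 + 0.1555·100 + 0.1208·37 = 146.6572
  x_3 = 0.1285·81 + 0.1471·100 + 0.1354·72 + 1.1326·99 + 0.1198·91 + 0.1468·100 + 0.1115·37 = 176.7014
  x_4 = 0.1398·81 + 0.1244·100 + 0.1128·72 + 0.0759·99 + 1.0828·91 + 0.1719·100 + 0.0708·37 = 157.7346
  x_5 = 0.1525·81 + 0.1290·100 + 0.0975·72 + 0.1377·99 + 0.1142·91 + 1.1185·100 + 0.0839·37 = 171.2566
  x_6 = 0.1090·81 + 0.1700·100 + 0.1569·72 + 0.0954·99 + 0.0708·91 + 0.1877·100 + 1.1459·37 = 114.1804
Output multipliers (column sums of L):
  Energy: 1.8195
  Electronics: 1.9396
  Manufacturing: 1.7794
  Services: 1.8657
  Finance: 1.6881
  Transport: 2.0738
  Mining: 1.7174

Transport (2.0738)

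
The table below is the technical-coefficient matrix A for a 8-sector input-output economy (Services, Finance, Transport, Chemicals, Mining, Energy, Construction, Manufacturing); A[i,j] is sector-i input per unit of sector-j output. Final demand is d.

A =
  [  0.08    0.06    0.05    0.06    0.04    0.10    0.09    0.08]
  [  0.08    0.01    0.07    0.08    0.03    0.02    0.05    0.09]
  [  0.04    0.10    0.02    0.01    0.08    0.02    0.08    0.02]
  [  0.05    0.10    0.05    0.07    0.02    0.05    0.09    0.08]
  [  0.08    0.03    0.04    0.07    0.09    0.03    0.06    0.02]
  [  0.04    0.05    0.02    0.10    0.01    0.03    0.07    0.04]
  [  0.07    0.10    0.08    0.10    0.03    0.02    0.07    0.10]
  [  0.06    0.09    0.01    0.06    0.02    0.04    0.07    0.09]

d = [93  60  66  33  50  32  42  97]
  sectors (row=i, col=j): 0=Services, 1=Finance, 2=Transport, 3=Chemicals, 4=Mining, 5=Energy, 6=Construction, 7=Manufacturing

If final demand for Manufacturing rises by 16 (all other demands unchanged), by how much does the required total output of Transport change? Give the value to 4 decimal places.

Form M = I − A:
  [  0.92   -0.06   -0.05   -0.06   -0.04   -0.10   -0.09   -0.08]
  [ -0.08    0.99   -0.07   -0.08   -0.03   -0.02   -0.05   -0.09]
  [ -0.04   -0.10    0.98   -0.01   -0.08   -0.02   -0.08   -0.02]
  [ -0.05   -0.10   -0.05    0.93   -0.02   -0.05   -0.09   -0.08]
  [ -0.08   -0.03   -0.04   -0.07    0.91   -0.03   -0.06   -0.02]
  [ -0.04   -0.05   -0.02   -0.10   -0.01    0.97   -0.07   -0.04]
  [ -0.07   -0.10   -0.08   -0.10   -0.03   -0.02    0.93   -0.10]
  [ -0.06   -0.09   -0.01   -0.06   -0.02   -0.04   -0.07    0.91]
Leontief inverse L = M⁻¹:
  [  1.1456    0.1331    0.0961    0.1353    0.0766    0.1420    0.1666    0.1541]
  [  0.1307    1.0713    0.1042    0.1337    0.0607    0.0549    0.1113    0.1475]
  [  0.0873    0.1428    1.0547    0.0606    0.1088    0.0457    0.1283    0.0688]
  [  0.1108    0.1669    0.0941    1.1380    0.0532    0.0866    0.1592    0.1508]
  [  0.1317    0.0843    0.0767    0.1254    1.1232    0.0636    0.1188    0.0732]
  [  0.0832    0.1005    0.0528    0.1497    0.0325    1.0577    0.1211    0.0921]
  [  0.1380    0.1761    0.1281    0.1723    0.0694    0.0625    1.1484    0.1780]
  [  0.1139    0.1471    0.0483    0.1204    0.0472    0.0737    0.1302    1.1537]
Total output x = L · d:
  x_0 = 1.1456·93 + 0.1331·60 + 0.0961·66 + 0.1353·33 + 0.0766·50 + 0.1420·32 + 0.1666·42 + 0.1541·97 = 155.6551
  x_1 = 0.1307·93 + 1.0713·60 + 0.1042·66 + 0.1337·33 + 0.0607·50 + 0.0549·32 + 0.1113·42 + 0.1475·97 = 111.4859
  x_2 = 0.0873·93 + 0.1428·60 + 1.0547·66 + 0.0606·33 + 0.1088·50 + 0.0457·32 + 0.1283·42 + 0.0688·97 = 107.2597
  x_3 = 0.1108·93 + 0.1669·60 + 0.0941·66 + 1.1380·33 + 0.0532·50 + 0.0866·32 + 0.1592·42 + 0.1508·97 = 90.8328
  x_4 = 0.1317·93 + 0.0843·60 + 0.0767·66 + 0.1254·33 + 1.1232·50 + 0.0636·32 + 0.1188·42 + 0.0732·97 = 96.7917
  x_5 = 0.0832·93 + 0.1005·60 + 0.0528·66 + 0.1497·33 + 0.0325·50 + 1.0577·32 + 0.1211·42 + 0.0921·97 = 71.6903
  x_6 = 0.1380·93 + 0.1761·60 + 0.1281·66 + 0.1723·33 + 0.0694·50 + 0.0625·32 + 1.1484·42 + 0.1780·97 = 108.5093
  x_7 = 0.1139·93 + 0.1471·60 + 0.0483·66 + 0.1204·33 + 0.0472·50 + 0.0737·32 + 0.1302·42 + 1.1537·97 = 148.6755
Δx_2 = L[2,7] · Δd_7 = 0.0688 · 16 = 1.1008

1.1008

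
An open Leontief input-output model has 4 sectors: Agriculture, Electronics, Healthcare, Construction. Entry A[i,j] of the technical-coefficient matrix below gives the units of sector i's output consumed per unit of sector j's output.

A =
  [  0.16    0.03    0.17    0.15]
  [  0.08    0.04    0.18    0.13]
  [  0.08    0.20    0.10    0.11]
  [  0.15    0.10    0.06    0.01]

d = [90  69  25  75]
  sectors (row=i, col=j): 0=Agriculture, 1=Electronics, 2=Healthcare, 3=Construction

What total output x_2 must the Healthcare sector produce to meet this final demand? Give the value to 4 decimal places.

Form M = I − A:
  [  0.84   -0.03   -0.17   -0.15]
  [ -0.08    0.96   -0.18   -0.13]
  [ -0.08   -0.20    0.90   -0.11]
  [ -0.15   -0.10   -0.06    0.99]
Leontief inverse L = M⁻¹:
  [  1.2718    0.1233    0.2809    0.2401]
  [  0.1692    1.1245    0.2704    0.2033]
  [  0.1776    0.2791    1.2137    0.1984]
  [  0.2206    0.1492    0.1434    1.0790]
Total output x = L · d:
  x_0 = 1.2718·90 + 0.1233·69 + 0.2809·25 + 0.2401·75 = 148.0023
  x_1 = 0.1692·90 + 1.1245·69 + 0.2704·25 + 0.2033·75 = 114.8218
  x_2 = 0.1776·90 + 0.2791·69 + 1.2137·25 + 0.1984·75 = 80.4631
  x_3 = 0.2206·90 + 0.1492·69 + 0.1434·25 + 1.0790·75 = 114.6569

80.4631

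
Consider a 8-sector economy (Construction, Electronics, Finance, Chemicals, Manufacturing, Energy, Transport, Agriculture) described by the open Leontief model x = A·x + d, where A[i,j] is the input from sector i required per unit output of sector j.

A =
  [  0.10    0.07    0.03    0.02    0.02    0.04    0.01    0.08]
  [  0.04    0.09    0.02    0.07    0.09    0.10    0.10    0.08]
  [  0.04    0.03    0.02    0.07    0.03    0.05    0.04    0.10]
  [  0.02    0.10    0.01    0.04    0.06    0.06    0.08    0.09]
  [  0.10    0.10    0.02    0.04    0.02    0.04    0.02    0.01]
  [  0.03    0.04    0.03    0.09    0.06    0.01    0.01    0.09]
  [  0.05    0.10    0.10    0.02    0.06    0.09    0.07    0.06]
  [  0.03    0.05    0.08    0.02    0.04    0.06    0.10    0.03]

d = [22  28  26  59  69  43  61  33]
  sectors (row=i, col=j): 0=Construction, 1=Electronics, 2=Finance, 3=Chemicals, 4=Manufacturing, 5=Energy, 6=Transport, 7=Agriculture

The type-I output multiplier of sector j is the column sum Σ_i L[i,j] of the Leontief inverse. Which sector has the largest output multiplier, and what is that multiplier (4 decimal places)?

Electronics (2.0345)

Form M = I − A:
  [  0.90   -0.07   -0.03   -0.02   -0.02   -0.04   -0.01   -0.08]
  [ -0.04    0.91   -0.02   -0.07   -0.09   -0.10   -0.10   -0.08]
  [ -0.04   -0.03    0.98   -0.07   -0.03   -0.05   -0.04   -0.10]
  [ -0.02   -0.10   -0.01    0.96   -0.06   -0.06   -0.08   -0.09]
  [ -0.10   -0.10   -0.02   -0.04    0.98   -0.04   -0.02   -0.01]
  [ -0.03   -0.04   -0.03   -0.09   -0.06    0.99   -0.01   -0.09]
  [ -0.05   -0.10   -0.10   -0.02   -0.06   -0.09    0.93   -0.06]
  [ -0.03   -0.05   -0.08   -0.02   -0.04   -0.06   -0.10    0.97]
Leontief inverse L = M⁻¹:
  [  1.1348    0.1154    0.0559    0.0490    0.0511    0.0771    0.0465    0.1240]
  [  0.0928    1.1701    0.0643    0.1196    0.1444    0.1619    0.1607    0.1483]
  [  0.0716    0.0786    1.0492    0.0993    0.0631    0.0884    0.0806    0.1436]
  [  0.0607    0.1635    0.0469    1.0788    0.1045    0.1116    0.1319    0.1430]
  [  0.1344    0.1475    0.0418    0.0700    1.0526    0.0775    0.0546    0.0555]
  [  0.0610    0.0880    0.0545    0.1174    0.0907    1.0474    0.0497    0.1300]
  [  0.0989    0.1686    0.1389    0.0688    0.1089    0.1465    1.1239    0.1270]
  [  0.0665    0.1026    0.1120    0.0554    0.0766    0.1034    0.1403    1.0806]
Total output x = L · d:
  x_0 = 1.1348·22 + 0.1154·28 + 0.0559·26 + 0.0490·59 + 0.0511·69 + 0.0771·43 + 0.0465·61 + 0.1240·33 = 46.3130
  x_1 = 0.0928·22 + 1.1701·28 + 0.0643·26 + 0.1196·59 + 0.1444·69 + 0.1619·43 + 0.1607·61 + 0.1483·33 = 75.1562
  x_2 = 0.0716·22 + 0.0786·28 + 1.0492·26 + 0.0993·59 + 0.0631·69 + 0.0884·43 + 0.0806·61 + 0.1436·33 = 54.7239
  x_3 = 0.0607·22 + 0.1635·28 + 0.0469·26 + 1.0788·59 + 0.1045·69 + 0.1116·43 + 0.1319·61 + 0.1430·33 = 95.5560
  x_4 = 0.1344·22 + 0.1475·28 + 0.0418·26 + 0.0700·59 + 1.0526·69 + 0.0775·43 + 0.0546·61 + 0.0555·33 = 93.4302
  x_5 = 0.0610·22 + 0.0880·28 + 0.0545·26 + 0.1174·59 + 0.0907·69 + 1.0474·43 + 0.0497·61 + 0.1300·33 = 70.7642
  x_6 = 0.0989·22 + 0.1686·28 + 0.1389·26 + 0.0688·59 + 0.1089·69 + 0.1465·43 + 1.1239·61 + 0.1270·33 = 101.1370
  x_7 = 0.0665·22 + 0.1026·28 + 0.1120·26 + 0.0554·59 + 0.0766·69 + 0.1034·43 + 0.1403·61 + 1.0806·33 = 64.4670
Output multipliers (column sums of L):
  Construction: 1.7207
  Electronics: 2.0345
  Finance: 1.5634
  Chemicals: 1.6583
  Manufacturing: 1.6920
  Energy: 1.8138
  Transport: 1.7882
  Agriculture: 1.9520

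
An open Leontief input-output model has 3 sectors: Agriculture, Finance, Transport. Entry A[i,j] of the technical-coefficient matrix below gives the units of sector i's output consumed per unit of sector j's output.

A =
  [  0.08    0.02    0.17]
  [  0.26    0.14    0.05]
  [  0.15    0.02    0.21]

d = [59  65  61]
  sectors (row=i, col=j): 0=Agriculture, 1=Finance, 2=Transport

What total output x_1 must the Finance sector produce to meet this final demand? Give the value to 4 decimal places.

106.6027

Form M = I − A:
  [  0.92   -0.02   -0.17]
  [ -0.26    0.86   -0.05]
  [ -0.15   -0.02    0.79]
Leontief inverse L = M⁻¹:
  [  1.1362    0.0322    0.2465]
  [  0.3566    1.1746    0.1511]
  [  0.2248    0.0358    1.3165]
Total output x = L · d:
  x_0 = 1.1362·59 + 0.0322·65 + 0.2465·61 = 84.1676
  x_1 = 0.3566·59 + 1.1746·65 + 0.1511·61 = 106.6027
  x_2 = 0.2248·59 + 0.0358·65 + 1.3165·61 = 95.8952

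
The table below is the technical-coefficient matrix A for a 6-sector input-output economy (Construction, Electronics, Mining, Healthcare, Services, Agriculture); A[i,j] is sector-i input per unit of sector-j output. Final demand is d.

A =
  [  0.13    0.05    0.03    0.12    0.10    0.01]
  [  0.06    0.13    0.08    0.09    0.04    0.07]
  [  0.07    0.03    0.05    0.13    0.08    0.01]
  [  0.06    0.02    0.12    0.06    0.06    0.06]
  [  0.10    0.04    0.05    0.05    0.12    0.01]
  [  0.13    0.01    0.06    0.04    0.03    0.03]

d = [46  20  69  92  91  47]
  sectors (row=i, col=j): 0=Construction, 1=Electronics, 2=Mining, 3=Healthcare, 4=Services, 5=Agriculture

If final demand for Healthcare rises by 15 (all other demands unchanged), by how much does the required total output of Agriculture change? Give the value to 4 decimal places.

Form M = I − A:
  [  0.87   -0.05   -0.03   -0.12   -0.10   -0.01]
  [ -0.06    0.87   -0.08   -0.09   -0.04   -0.07]
  [ -0.07   -0.03    0.95   -0.13   -0.08   -0.01]
  [ -0.06   -0.02   -0.12    0.94   -0.06   -0.06]
  [ -0.10   -0.04   -0.05   -0.05    0.88   -0.01]
  [ -0.13   -0.01   -0.06   -0.04   -0.03    0.97]
Leontief inverse L = M⁻¹:
  [  1.1972    0.0834    0.0782    0.1815    0.1604    0.0321]
  [  0.1276    1.1704    0.1334    0.1559    0.0938    0.0978]
  [  0.1233    0.0552    1.0926    0.1802    0.1291    0.0290]
  [  0.1164    0.0436    0.1585    1.1138    0.1081    0.0760]
  [  0.1575    0.0686    0.0870    0.1022    1.1731    0.0259]
  [  0.1791    0.0306    0.0887    0.0862    0.0712    1.0420]
Total output x = L · d:
  x_0 = 1.1972·46 + 0.0834·20 + 0.0782·69 + 0.1815·92 + 0.1604·91 + 0.0321·47 = 94.9451
  x_1 = 0.1276·46 + 1.1704·20 + 0.1334·69 + 0.1559·92 + 0.0938·91 + 0.0978·47 = 65.9578
  x_2 = 0.1233·46 + 0.0552·20 + 1.0926·69 + 0.1802·92 + 0.1291·91 + 0.0290·47 = 111.8568
  x_3 = 0.1164·46 + 0.0436·20 + 0.1585·69 + 1.1138·92 + 0.1081·91 + 0.0760·47 = 133.0420
  x_4 = 0.1575·46 + 0.0686·20 + 0.0870·69 + 0.1022·92 + 1.1731·91 + 0.0259·47 = 132.0014
  x_5 = 0.1791·46 + 0.0306·20 + 0.0887·69 + 0.0862·92 + 0.0712·91 + 1.0420·47 = 78.3459
Δx_5 = L[5,3] · Δd_3 = 0.0862 · 15 = 1.2926

1.2926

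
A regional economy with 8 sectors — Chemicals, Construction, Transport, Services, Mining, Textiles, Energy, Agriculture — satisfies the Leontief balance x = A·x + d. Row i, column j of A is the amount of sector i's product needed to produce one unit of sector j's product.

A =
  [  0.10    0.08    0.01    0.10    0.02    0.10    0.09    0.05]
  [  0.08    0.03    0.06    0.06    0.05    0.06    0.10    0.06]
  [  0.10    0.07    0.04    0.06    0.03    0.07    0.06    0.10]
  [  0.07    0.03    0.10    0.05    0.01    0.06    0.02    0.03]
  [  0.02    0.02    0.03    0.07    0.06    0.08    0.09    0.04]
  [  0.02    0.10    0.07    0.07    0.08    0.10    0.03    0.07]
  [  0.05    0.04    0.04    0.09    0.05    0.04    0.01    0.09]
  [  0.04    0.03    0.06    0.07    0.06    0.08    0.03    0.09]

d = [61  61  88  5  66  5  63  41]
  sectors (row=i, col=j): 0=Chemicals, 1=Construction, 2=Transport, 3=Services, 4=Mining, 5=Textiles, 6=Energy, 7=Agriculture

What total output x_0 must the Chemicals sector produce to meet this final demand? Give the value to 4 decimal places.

104.9122

Form M = I − A:
  [  0.90   -0.08   -0.01   -0.10   -0.02   -0.10   -0.09   -0.05]
  [ -0.08    0.97   -0.06   -0.06   -0.05   -0.06   -0.10   -0.06]
  [ -0.10   -0.07    0.96   -0.06   -0.03   -0.07   -0.06   -0.10]
  [ -0.07   -0.03   -0.10    0.95   -0.01   -0.06   -0.02   -0.03]
  [ -0.02   -0.02   -0.03   -0.07    0.94   -0.08   -0.09   -0.04]
  [ -0.02   -0.10   -0.07   -0.07   -0.08    0.90   -0.03   -0.07]
  [ -0.05   -0.04   -0.04   -0.09   -0.05   -0.04    0.99   -0.09]
  [ -0.04   -0.03   -0.06   -0.07   -0.06   -0.08   -0.03    0.91]
Leontief inverse L = M⁻¹:
  [  1.1627    0.1353    0.0670    0.1751    0.0660    0.1776    0.1419    0.1165]
  [  0.1365    1.0791    0.1084    0.1287    0.0918    0.1298    0.1466    0.1233]
  [  0.1613    0.1228    1.0931    0.1331    0.0754    0.1465    0.1124    0.1672]
  [  0.1174    0.0712    0.1373    1.1009    0.0403    0.1150    0.0580    0.0789]
  [  0.0612    0.0586    0.0722    0.1239    1.0958    0.1355    0.1248    0.0902]
  [  0.0783    0.1516    0.1268    0.1401    0.1287    1.1765    0.0845    0.1374]
  [  0.0958    0.0778    0.0830    0.1433    0.0834    0.0983    1.0494    0.1392]
  [  0.0893    0.0748    0.1078    0.1306    0.1003    0.1462    0.0732    1.1478]
Total output x = L · d:
  x_0 = 1.1627·61 + 0.1353·61 + 0.0670·88 + 0.1751·5 + 0.0660·66 + 0.1776·5 + 0.1419·63 + 0.1165·41 = 104.9122
  x_1 = 0.1365·61 + 1.0791·61 + 0.1084·88 + 0.1287·5 + 0.0918·66 + 0.1298·5 + 0.1466·63 + 0.1233·41 = 105.3423
  x_2 = 0.1613·61 + 0.1228·61 + 1.0931·88 + 0.1331·5 + 0.0754·66 + 0.1465·5 + 0.1124·63 + 0.1672·41 = 133.8234
  x_3 = 0.1174·61 + 0.0712·61 + 0.1373·88 + 1.1009·5 + 0.0403·66 + 0.1150·5 + 0.0580·63 + 0.0789·41 = 39.2116
  x_4 = 0.0612·61 + 0.0586·61 + 0.0722·88 + 0.1239·5 + 1.0958·66 + 0.1355·5 + 0.1248·63 + 0.0902·41 = 98.8364
  x_5 = 0.0783·61 + 0.1516·61 + 0.1268·88 + 0.1401·5 + 0.1287·66 + 1.1765·5 + 0.0845·63 + 0.1374·41 = 51.2076
  x_6 = 0.0958·61 + 0.0778·61 + 0.0830·88 + 0.1433·5 + 0.0834·66 + 0.0983·5 + 1.0494·63 + 0.1392·41 = 96.4215
  x_7 = 0.0893·61 + 0.0748·61 + 0.1078·88 + 0.1306·5 + 0.1003·66 + 0.1462·5 + 0.0732·63 + 1.1478·41 = 79.1763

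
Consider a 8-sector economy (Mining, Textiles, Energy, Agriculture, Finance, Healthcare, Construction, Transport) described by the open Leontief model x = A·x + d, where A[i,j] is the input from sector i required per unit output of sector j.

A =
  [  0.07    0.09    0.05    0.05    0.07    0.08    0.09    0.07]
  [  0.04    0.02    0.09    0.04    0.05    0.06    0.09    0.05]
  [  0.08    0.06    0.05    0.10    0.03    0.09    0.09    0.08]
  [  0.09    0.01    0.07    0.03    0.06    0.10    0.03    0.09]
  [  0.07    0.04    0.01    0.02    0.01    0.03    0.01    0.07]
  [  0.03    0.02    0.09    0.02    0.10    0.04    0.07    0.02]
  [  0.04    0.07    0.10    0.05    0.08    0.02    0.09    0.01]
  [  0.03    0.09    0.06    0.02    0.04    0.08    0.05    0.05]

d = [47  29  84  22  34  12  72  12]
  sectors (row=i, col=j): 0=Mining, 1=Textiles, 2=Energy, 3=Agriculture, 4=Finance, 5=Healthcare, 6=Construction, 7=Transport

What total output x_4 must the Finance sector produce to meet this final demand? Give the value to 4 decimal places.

51.0060

Form M = I − A:
  [  0.93   -0.09   -0.05   -0.05   -0.07   -0.08   -0.09   -0.07]
  [ -0.04    0.98   -0.09   -0.04   -0.05   -0.06   -0.09   -0.05]
  [ -0.08   -0.06    0.95   -0.10   -0.03   -0.09   -0.09   -0.08]
  [ -0.09   -0.01   -0.07    0.97   -0.06   -0.10   -0.03   -0.09]
  [ -0.07   -0.04   -0.01   -0.02    0.99   -0.03   -0.01   -0.07]
  [ -0.03   -0.02   -0.09   -0.02   -0.10    0.96   -0.07   -0.02]
  [ -0.04   -0.07   -0.10   -0.05   -0.08   -0.02    0.91   -0.01]
  [ -0.03   -0.09   -0.06   -0.02   -0.04   -0.08   -0.05    0.95]
Leontief inverse L = M⁻¹:
  [  1.1256    0.1424    0.1188    0.0924    0.1281    0.1411    0.1592    0.1233]
  [  0.0853    1.0627    0.1432    0.0765    0.0951    0.1086    0.1447    0.0923]
  [  0.1388    0.1140    1.1227    0.1439    0.0927    0.1565    0.1613    0.1362]
  [  0.1378    0.0576    0.1249    1.0660    0.1092    0.1545    0.0874    0.1369]
  [  0.0952    0.0671    0.0415    0.0388    1.0374    0.0614    0.0428    0.0959]
  [  0.0707    0.0563    0.1325    0.0518    0.1358    1.0804    0.1152    0.0582]
  [  0.0895    0.1122    0.1543    0.0895    0.1242    0.0708    1.1470    0.0567]
  [  0.0700    0.1271    0.1119    0.0524    0.0829    0.1252    0.1026    1.0887]
Total output x = L · d:
  x_0 = 1.1256·47 + 0.1424·29 + 0.1188·84 + 0.0924·22 + 0.1281·34 + 0.1411·12 + 0.1592·72 + 0.1233·12 = 88.0351
  x_1 = 0.0853·47 + 1.0627·29 + 0.1432·84 + 0.0765·22 + 0.0951·34 + 0.1086·12 + 0.1447·72 + 0.0923·12 = 64.5974
  x_2 = 0.1388·47 + 0.1140·29 + 1.1227·84 + 0.1439·22 + 0.0927·34 + 0.1565·12 + 0.1613·72 + 0.1362·12 = 125.5780
  x_3 = 0.1378·47 + 0.0576·29 + 0.1249·84 + 1.0660·22 + 0.1092·34 + 0.1545·12 + 0.0874·72 + 0.1369·12 = 55.5959
  x_4 = 0.0952·47 + 0.0671·29 + 0.0415·84 + 0.0388·22 + 1.0374·34 + 0.0614·12 + 0.0428·72 + 0.0959·12 = 51.0060
  x_5 = 0.0707·47 + 0.0563·29 + 0.1325·84 + 0.0518·22 + 0.1358·34 + 1.0804·12 + 0.1152·72 + 0.0582·12 = 43.7961
  x_6 = 0.0895·47 + 0.1122·29 + 0.1543·84 + 0.0895·22 + 0.1242·34 + 0.0708·12 + 1.1470·72 + 0.0567·12 = 110.7255
  x_7 = 0.0700·47 + 0.1271·29 + 0.1119·84 + 0.0524·22 + 0.0829·34 + 0.1252·12 + 0.1026·72 + 1.0887·12 = 42.2964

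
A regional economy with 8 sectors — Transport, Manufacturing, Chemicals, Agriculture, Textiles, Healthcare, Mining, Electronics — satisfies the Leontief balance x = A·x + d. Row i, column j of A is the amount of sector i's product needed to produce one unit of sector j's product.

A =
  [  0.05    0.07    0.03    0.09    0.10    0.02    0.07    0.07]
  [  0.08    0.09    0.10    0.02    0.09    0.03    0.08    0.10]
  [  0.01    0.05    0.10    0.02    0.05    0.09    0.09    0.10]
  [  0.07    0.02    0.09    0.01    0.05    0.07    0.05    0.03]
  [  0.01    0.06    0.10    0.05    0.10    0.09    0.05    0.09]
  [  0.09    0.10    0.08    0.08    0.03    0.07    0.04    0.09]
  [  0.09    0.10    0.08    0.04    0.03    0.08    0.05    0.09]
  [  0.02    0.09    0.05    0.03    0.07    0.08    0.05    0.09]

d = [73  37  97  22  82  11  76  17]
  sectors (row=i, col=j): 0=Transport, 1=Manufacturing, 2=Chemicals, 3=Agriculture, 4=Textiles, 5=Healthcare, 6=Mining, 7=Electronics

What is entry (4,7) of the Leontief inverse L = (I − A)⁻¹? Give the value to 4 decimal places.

L[4,7] = 0.1908

Form M = I − A:
  [  0.95   -0.07   -0.03   -0.09   -0.10   -0.02   -0.07   -0.07]
  [ -0.08    0.91   -0.10   -0.02   -0.09   -0.03   -0.08   -0.10]
  [ -0.01   -0.05    0.90   -0.02   -0.05   -0.09   -0.09   -0.10]
  [ -0.07   -0.02   -0.09    0.99   -0.05   -0.07   -0.05   -0.03]
  [ -0.01   -0.06   -0.10   -0.05    0.90   -0.09   -0.05   -0.09]
  [ -0.09   -0.10   -0.08   -0.08   -0.03    0.93   -0.04   -0.09]
  [ -0.09   -0.10   -0.08   -0.04   -0.03   -0.08    0.95   -0.09]
  [ -0.02   -0.09   -0.05   -0.03   -0.07   -0.08   -0.05    0.91]
Leontief inverse L = M⁻¹:
  [  1.1019    0.1450    0.1133    0.1314    0.1701    0.0905    0.1320    0.1563]
  [  0.1390    1.1841    0.1984    0.0713    0.1742    0.1141    0.1575    0.2091]
  [  0.0643    0.1339    1.1869    0.0641    0.1160    0.1668    0.1553    0.1955]
  [  0.1104    0.0818    0.1548    1.0475    0.1027    0.1262    0.1009    0.1016]
  [  0.0656    0.1463    0.1951    0.0967    1.1738    0.1726    0.1198    0.1908]
  [  0.1522    0.1891    0.1742    0.1299    0.1097    1.1482    0.1147    0.1917]
  [  0.1508    0.1896    0.1714    0.0902    0.1078    0.1562    1.1230    0.1914]
  [  0.0718    0.1686    0.1322    0.0718    0.1366    0.1494    0.1113    1.1791]
Total output x = L · d:
  x_0 = 1.1019·73 + 0.1450·37 + 0.1133·97 + 0.1314·22 + 0.1701·82 + 0.0905·11 + 0.1320·76 + 0.1563·17 = 127.3232
  x_1 = 0.1390·73 + 1.1841·37 + 0.1984·97 + 0.0713·22 + 0.1742·82 + 0.1141·11 + 0.1575·76 + 0.2091·17 = 105.8337
  x_2 = 0.0643·73 + 0.1339·37 + 1.1869·97 + 0.0641·22 + 0.1160·82 + 0.1668·11 + 0.1553·76 + 0.1955·17 = 152.6632
  x_3 = 0.1104·73 + 0.0818·37 + 0.1548·97 + 1.0475·22 + 0.1027·82 + 0.1262·11 + 0.1009·76 + 0.1016·17 = 68.3497
  x_4 = 0.0656·73 + 0.1463·37 + 0.1951·97 + 0.0967·22 + 1.1738·82 + 0.1726·11 + 0.1198·76 + 0.1908·17 = 141.7554
  x_5 = 0.1522·73 + 0.1891·37 + 0.1742·97 + 0.1299·22 + 0.1097·82 + 1.1482·11 + 0.1147·76 + 0.1917·17 = 71.4618
  x_6 = 0.1508·73 + 0.1896·37 + 0.1714·97 + 0.0902·22 + 0.1078·82 + 0.1562·11 + 1.1230·76 + 0.1914·17 = 135.8004
  x_7 = 0.0718·73 + 0.1686·37 + 0.1322·97 + 0.0718·22 + 0.1366·82 + 0.1494·11 + 0.1113·76 + 1.1791·17 = 67.2363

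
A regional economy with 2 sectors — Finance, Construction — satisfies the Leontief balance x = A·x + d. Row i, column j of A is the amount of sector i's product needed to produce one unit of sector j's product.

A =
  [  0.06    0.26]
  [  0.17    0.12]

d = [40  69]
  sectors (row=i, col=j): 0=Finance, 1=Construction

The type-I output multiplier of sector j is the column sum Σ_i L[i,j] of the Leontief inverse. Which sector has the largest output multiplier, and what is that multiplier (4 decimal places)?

Construction (1.5326)

Form M = I − A:
  [  0.94   -0.26]
  [ -0.17    0.88]
Leontief inverse L = M⁻¹:
  [  1.1239    0.3321]
  [  0.2171    1.2005]
Total output x = L · d:
  x_0 = 1.1239·40 + 0.3321·69 = 67.8672
  x_1 = 0.2171·40 + 1.2005·69 = 91.5198
Output multipliers (column sums of L):
  Finance: 1.3410
  Construction: 1.5326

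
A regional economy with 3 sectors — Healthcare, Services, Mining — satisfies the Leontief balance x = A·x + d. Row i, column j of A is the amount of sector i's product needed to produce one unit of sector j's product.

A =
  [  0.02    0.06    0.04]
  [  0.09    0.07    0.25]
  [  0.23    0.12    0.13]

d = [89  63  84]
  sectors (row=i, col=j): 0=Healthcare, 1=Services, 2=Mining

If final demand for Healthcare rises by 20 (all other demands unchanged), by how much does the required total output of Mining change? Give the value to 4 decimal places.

Form M = I − A:
  [  0.98   -0.06   -0.04]
  [ -0.09    0.93   -0.25]
  [ -0.23   -0.12    0.87]
Leontief inverse L = M⁻¹:
  [  1.0438    0.0764    0.0699]
  [  0.1819    1.1300    0.3331]
  [  0.3011    0.1760    1.2139]
Total output x = L · d:
  x_0 = 1.0438·89 + 0.0764·63 + 0.0699·84 = 103.5873
  x_1 = 0.1819·89 + 1.1300·63 + 0.3331·84 = 115.3602
  x_2 = 0.3011·89 + 0.1760·63 + 1.2139·84 = 139.8486
Δx_2 = L[2,0] · Δd_0 = 0.3011 · 20 = 6.0210

6.0210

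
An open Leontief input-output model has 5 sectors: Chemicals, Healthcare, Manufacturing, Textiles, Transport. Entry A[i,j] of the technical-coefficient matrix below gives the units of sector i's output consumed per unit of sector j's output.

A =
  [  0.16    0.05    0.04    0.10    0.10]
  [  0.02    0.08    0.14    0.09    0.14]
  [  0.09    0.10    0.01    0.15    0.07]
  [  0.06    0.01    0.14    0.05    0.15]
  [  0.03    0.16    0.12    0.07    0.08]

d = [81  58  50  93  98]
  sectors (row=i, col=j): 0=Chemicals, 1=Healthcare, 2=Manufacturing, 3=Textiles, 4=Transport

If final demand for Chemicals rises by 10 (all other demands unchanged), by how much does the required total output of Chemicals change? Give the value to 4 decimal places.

12.2408

Form M = I − A:
  [  0.84   -0.05   -0.04   -0.10   -0.10]
  [ -0.02    0.92   -0.14   -0.09   -0.14]
  [ -0.09   -0.10    0.99   -0.15   -0.07]
  [ -0.06   -0.01   -0.14    0.95   -0.15]
  [ -0.03   -0.16   -0.12   -0.07    0.92]
Leontief inverse L = M⁻¹:
  [  1.2241    0.1131    0.1123    0.1710    0.1867]
  [  0.0710    1.1559    0.2177    0.1681    0.2276]
  [  0.1409    0.1553    1.0868    0.2127    0.1563]
  [  0.1113    0.0787    0.2009    1.1199    0.2219]
  [  0.0791    0.2309    0.1986    0.1478    1.1699]
Total output x = L · d:
  x_0 = 1.2241·81 + 0.1131·58 + 0.1123·50 + 0.1710·93 + 0.1867·98 = 145.5229
  x_1 = 0.0710·81 + 1.1559·58 + 0.2177·50 + 0.1681·93 + 0.2276·98 = 121.6131
  x_2 = 0.1409·81 + 0.1553·58 + 1.0868·50 + 0.2127·93 + 0.1563·98 = 109.8537
  x_3 = 0.1113·81 + 0.0787·58 + 0.2009·50 + 1.1199·93 + 0.2219·98 = 149.5215
  x_4 = 0.0791·81 + 0.2309·58 + 0.1986·50 + 0.1478·93 + 1.1699·98 = 158.1225
Δx_0 = L[0,0] · Δd_0 = 1.2241 · 10 = 12.2408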